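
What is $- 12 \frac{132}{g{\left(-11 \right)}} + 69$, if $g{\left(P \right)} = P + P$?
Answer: $141$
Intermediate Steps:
$g{\left(P \right)} = 2 P$
$- 12 \frac{132}{g{\left(-11 \right)}} + 69 = - 12 \frac{132}{2 \left(-11\right)} + 69 = - 12 \frac{132}{-22} + 69 = - 12 \cdot 132 \left(- \frac{1}{22}\right) + 69 = \left(-12\right) \left(-6\right) + 69 = 72 + 69 = 141$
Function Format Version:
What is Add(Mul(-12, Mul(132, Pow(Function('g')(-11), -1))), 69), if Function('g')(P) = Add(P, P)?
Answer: 141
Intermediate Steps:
Function('g')(P) = Mul(2, P)
Add(Mul(-12, Mul(132, Pow(Function('g')(-11), -1))), 69) = Add(Mul(-12, Mul(132, Pow(Mul(2, -11), -1))), 69) = Add(Mul(-12, Mul(132, Pow(-22, -1))), 69) = Add(Mul(-12, Mul(132, Rational(-1, 22))), 69) = Add(Mul(-12, -6), 69) = Add(72, 69) = 141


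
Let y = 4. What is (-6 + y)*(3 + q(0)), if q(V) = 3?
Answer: -12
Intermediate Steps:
(-6 + y)*(3 + q(0)) = (-6 + 4)*(3 + 3) = -2*6 = -12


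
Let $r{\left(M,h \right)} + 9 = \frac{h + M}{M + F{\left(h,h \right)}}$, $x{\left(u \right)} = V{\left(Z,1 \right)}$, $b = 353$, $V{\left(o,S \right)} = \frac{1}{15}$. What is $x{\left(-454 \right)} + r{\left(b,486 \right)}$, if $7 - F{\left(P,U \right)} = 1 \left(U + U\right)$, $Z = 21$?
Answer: $- \frac{31531}{3060} \approx -10.304$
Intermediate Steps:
$F{\left(P,U \right)} = 7 - 2 U$ ($F{\left(P,U \right)} = 7 - 1 \left(U + U\right) = 7 - 1 \cdot 2 U = 7 - 2 U$)
$V{\left(o,S \right)} = \frac{1}{15}$
$x{\left(u \right)} = \frac{1}{15}$
$r{\left(M,h \right)} = -9 + \frac{M + h}{7 + M - 2 h}$ ($r{\left(M,h \right)} = -9 + \frac{h + M}{M - \left(-7 + 2 h\right)} = -9 + \frac{M + h}{7 + M - 2 h}$)
$x{\left(-454 \right)} + r{\left(b,486 \right)} = \frac{1}{15} + \frac{-63 - 2824 + 19 \cdot 486}{7 + 353 - 972} = \frac{1}{15} + \frac{-63 - 2824 + 9234}{7 + 353 - 972} = \frac{1}{15} + \frac{1}{-612} \cdot 6347 = \frac{1}{15} - \frac{6347}{612} = - \frac{31531}{3060}$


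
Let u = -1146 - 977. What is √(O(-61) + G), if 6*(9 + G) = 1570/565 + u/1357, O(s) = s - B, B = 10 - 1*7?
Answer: I*√61622067229314/920046 ≈ 8.5322*I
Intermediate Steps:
u = -2123
B = 3 (B = 10 - 7 = 3)
O(s) = -3 + s (O(s) = s - 1*3 = s - 3 = -3 + s)
G = -8094215/920046 (G = -9 + (1570/565 - 2123/1357)/6 = -9 + (1570*(1/565) - 2123*1/1357)/6 = -9 + (314/113 - 2123/1357)/6 = -9 + (⅙)*(186199/153341) = -9 + 186199/920046 = -8094215/920046 ≈ -8.7976)
√(O(-61) + G) = √((-3 - 61) - 8094215/920046) = √(-64 - 8094215/920046) = √(-66977159/920046) = I*√61622067229314/920046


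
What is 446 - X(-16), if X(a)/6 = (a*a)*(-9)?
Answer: 14270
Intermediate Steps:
X(a) = -54*a² (X(a) = 6*((a*a)*(-9)) = 6*(a²*(-9)) = 6*(-9*a²) = -54*a²)
446 - X(-16) = 446 - (-54)*(-16)² = 446 - (-54)*256 = 446 - 1*(-13824) = 446 + 13824 = 14270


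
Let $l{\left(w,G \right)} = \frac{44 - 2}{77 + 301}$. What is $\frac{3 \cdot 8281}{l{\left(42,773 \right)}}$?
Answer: $223587$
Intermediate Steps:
$l{\left(w,G \right)} = \frac{1}{9}$ ($l{\left(w,G \right)} = \frac{42}{378} = 42 \cdot \frac{1}{378} = \frac{1}{9}$)
$\frac{3 \cdot 8281}{l{\left(42,773 \right)}} = 3 \cdot 8281 \frac{1}{\frac{1}{9}} = 24843 \cdot 9 = 223587$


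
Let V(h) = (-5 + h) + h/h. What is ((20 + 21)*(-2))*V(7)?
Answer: -246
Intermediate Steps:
V(h) = -4 + h (V(h) = (-5 + h) + 1 = -4 + h)
((20 + 21)*(-2))*V(7) = ((20 + 21)*(-2))*(-4 + 7) = (41*(-2))*3 = -82*3 = -246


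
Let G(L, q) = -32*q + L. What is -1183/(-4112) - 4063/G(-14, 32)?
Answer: 8967505/2134128 ≈ 4.2020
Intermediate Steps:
G(L, q) = L - 32*q
-1183/(-4112) - 4063/G(-14, 32) = -1183/(-4112) - 4063/(-14 - 32*32) = -1183*(-1/4112) - 4063/(-14 - 1024) = 1183/4112 - 4063/(-1038) = 1183/4112 - 4063*(-1/1038) = 1183/4112 + 4063/1038 = 8967505/2134128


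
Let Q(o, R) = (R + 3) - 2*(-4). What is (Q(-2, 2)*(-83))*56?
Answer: -60424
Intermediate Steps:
Q(o, R) = 11 + R (Q(o, R) = (3 + R) + 8 = 11 + R)
(Q(-2, 2)*(-83))*56 = ((11 + 2)*(-83))*56 = (13*(-83))*56 = -1079*56 = -60424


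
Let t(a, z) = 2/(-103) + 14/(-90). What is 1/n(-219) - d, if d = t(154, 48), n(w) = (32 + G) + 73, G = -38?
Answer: 58972/310545 ≈ 0.18990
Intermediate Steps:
n(w) = 67 (n(w) = (32 - 38) + 73 = -6 + 73 = 67)
t(a, z) = -811/4635 (t(a, z) = 2*(-1/103) + 14*(-1/90) = -2/103 - 7/45 = -811/4635)
d = -811/4635 ≈ -0.17497
1/n(-219) - d = 1/67 - 1*(-811/4635) = 1/67 + 811/4635 = 58972/310545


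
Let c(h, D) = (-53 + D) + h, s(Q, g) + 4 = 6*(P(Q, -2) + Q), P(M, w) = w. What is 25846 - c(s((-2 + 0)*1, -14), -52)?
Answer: 25979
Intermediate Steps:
s(Q, g) = -16 + 6*Q (s(Q, g) = -4 + 6*(-2 + Q) = -4 + (-12 + 6*Q) = -16 + 6*Q)
c(h, D) = -53 + D + h
25846 - c(s((-2 + 0)*1, -14), -52) = 25846 - (-53 - 52 + (-16 + 6*((-2 + 0)*1))) = 25846 - (-53 - 52 + (-16 + 6*(-2*1))) = 25846 - (-53 - 52 + (-16 + 6*(-2))) = 25846 - (-53 - 52 + (-16 - 12)) = 25846 - (-53 - 52 - 28) = 25846 - 1*(-133) = 25846 + 133 = 25979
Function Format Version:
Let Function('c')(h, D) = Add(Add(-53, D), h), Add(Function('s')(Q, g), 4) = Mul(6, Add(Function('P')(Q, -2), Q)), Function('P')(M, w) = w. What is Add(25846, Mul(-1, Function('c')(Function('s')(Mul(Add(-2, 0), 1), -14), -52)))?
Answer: 25979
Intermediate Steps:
Function('s')(Q, g) = Add(-16, Mul(6, Q)) (Function('s')(Q, g) = Add(-4, Mul(6, Add(-2, Q))) = Add(-4, Add(-12, Mul(6, Q))) = Add(-16, Mul(6, Q)))
Function('c')(h, D) = Add(-53, D, h)
Add(25846, Mul(-1, Function('c')(Function('s')(Mul(Add(-2, 0), 1), -14), -52))) = Add(25846, Mul(-1, Add(-53, -52, Add(-16, Mul(6, Mul(Add(-2, 0), 1)))))) = Add(25846, Mul(-1, Add(-53, -52, Add(-16, Mul(6, Mul(-2, 1)))))) = Add(25846, Mul(-1, Add(-53, -52, Add(-16, Mul(6, -2))))) = Add(25846, Mul(-1, Add(-53, -52, Add(-16, -12)))) = Add(25846, Mul(-1, Add(-53, -52, -28))) = Add(25846, Mul(-1, -133)) = Add(25846, 133) = 25979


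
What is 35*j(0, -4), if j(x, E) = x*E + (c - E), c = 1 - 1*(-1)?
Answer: 210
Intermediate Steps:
c = 2 (c = 1 + 1 = 2)
j(x, E) = 2 - E + E*x (j(x, E) = x*E + (2 - E) = E*x + (2 - E) = 2 - E + E*x)
35*j(0, -4) = 35*(2 - 1*(-4) - 4*0) = 35*(2 + 4 + 0) = 35*6 = 210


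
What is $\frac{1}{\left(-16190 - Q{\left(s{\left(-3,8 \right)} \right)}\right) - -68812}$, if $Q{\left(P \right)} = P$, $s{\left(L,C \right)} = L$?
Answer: $\frac{1}{52625} \approx 1.9002 \cdot 10^{-5}$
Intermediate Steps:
$\frac{1}{\left(-16190 - Q{\left(s{\left(-3,8 \right)} \right)}\right) - -68812} = \frac{1}{\left(-16190 - -3\right) - -68812} = \frac{1}{\left(-16190 + 3\right) + 68812} = \frac{1}{-16187 + 68812} = \frac{1}{52625}$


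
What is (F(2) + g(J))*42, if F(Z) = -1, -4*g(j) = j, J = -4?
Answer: 0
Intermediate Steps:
g(j) = -j/4
(F(2) + g(J))*42 = (-1 - ¼*(-4))*42 = (-1 + 1)*42 = 0*42 = 0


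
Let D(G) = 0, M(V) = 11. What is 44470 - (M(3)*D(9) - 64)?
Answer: 44534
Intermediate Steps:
44470 - (M(3)*D(9) - 64) = 44470 - (11*0 - 64) = 44470 - (0 - 64) = 44470 - 1*(-64) = 44470 + 64 = 44534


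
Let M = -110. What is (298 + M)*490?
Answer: 92120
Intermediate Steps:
(298 + M)*490 = (298 - 110)*490 = 188*490 = 92120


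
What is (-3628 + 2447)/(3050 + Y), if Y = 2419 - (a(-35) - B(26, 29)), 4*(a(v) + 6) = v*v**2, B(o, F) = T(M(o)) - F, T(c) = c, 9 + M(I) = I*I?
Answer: -4724/67327 ≈ -0.070165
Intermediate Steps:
M(I) = -9 + I**2 (M(I) = -9 + I*I = -9 + I**2)
B(o, F) = -9 + o**2 - F (B(o, F) = (-9 + o**2) - F = -9 + o**2 - F)
a(v) = -6 + v**3/4 (a(v) = -6 + (v*v**2)/4 = -6 + v**3/4)
Y = 55127/4 (Y = 2419 - ((-6 + (1/4)*(-35)**3) - (-9 + 26**2 - 1*29)) = 2419 - ((-6 + (1/4)*(-42875)) - (-9 + 676 - 29)) = 2419 - ((-6 - 42875/4) - 1*638) = 2419 - (-42899/4 - 638) = 2419 - 1*(-45451/4) = 2419 + 45451/4 = 55127/4 ≈ 13782.)
(-3628 + 2447)/(3050 + Y) = (-3628 + 2447)/(3050 + 55127/4) = -1181/67327/4 = -1181*4/67327 = -4724/67327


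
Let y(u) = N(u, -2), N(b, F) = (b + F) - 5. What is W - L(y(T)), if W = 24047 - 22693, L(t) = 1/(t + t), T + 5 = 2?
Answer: 27081/20 ≈ 1354.1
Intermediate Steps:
N(b, F) = -5 + F + b (N(b, F) = (F + b) - 5 = -5 + F + b)
T = -3 (T = -5 + 2 = -3)
y(u) = -7 + u (y(u) = -5 - 2 + u = -7 + u)
L(t) = 1/(2*t)
W = 1354
W - L(y(T)) = 1354 - 1/(2*(-7 - 3)) = 1354 - 1/(2*(-10)) = 1354 - (-1)/(2*10) = 1354 - 1*(-1/20) = 1354 + 1/20 = 27081/20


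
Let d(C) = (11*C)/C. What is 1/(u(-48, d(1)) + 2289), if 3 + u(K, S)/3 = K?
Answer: 1/2136 ≈ 0.00046816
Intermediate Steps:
d(C) = 11
u(K, S) = -9 + 3*K
1/(u(-48, d(1)) + 2289) = 1/((-9 + 3*(-48)) + 2289) = 1/((-9 - 144) + 2289) = 1/(-153 + 2289) = 1/2136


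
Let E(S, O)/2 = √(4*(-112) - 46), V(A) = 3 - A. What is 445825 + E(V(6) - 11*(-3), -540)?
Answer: 445825 + 2*I*√494 ≈ 4.4583e+5 + 44.452*I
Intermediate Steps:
E(S, O) = 2*I*√494 (E(S, O) = 2*√(4*(-112) - 46) = 2*√(-448 - 46) = 2*√(-494) = 2*(I*√494) = 2*I*√494)
445825 + E(V(6) - 11*(-3), -540) = 445825 + 2*I*√494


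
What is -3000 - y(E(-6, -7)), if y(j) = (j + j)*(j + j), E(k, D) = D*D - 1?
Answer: -12216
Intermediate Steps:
E(k, D) = -1 + D**2 (E(k, D) = D**2 - 1 = -1 + D**2)
y(j) = 4*j**2 (y(j) = (2*j)*(2*j) = 4*j**2)
-3000 - y(E(-6, -7)) = -3000 - 4*(-1 + (-7)**2)**2 = -3000 - 4*(-1 + 49)**2 = -3000 - 4*48**2 = -3000 - 4*2304 = -3000 - 1*9216 = -3000 - 9216 = -12216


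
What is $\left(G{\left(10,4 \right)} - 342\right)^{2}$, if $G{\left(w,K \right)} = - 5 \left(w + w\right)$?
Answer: $195364$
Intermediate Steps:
$G{\left(w,K \right)} = - 10 w$ ($G{\left(w,K \right)} = - 5 \cdot 2 w = - 10 w$)
$\left(G{\left(10,4 \right)} - 342\right)^{2} = \left(\left(-10\right) 10 - 342\right)^{2} = \left(-100 - 342\right)^{2} = \left(-442\right)^{2} = 195364$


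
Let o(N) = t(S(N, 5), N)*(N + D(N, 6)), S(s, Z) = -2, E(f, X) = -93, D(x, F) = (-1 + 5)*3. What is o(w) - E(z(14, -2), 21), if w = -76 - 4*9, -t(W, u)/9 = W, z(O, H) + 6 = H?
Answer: -1707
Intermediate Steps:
D(x, F) = 12 (D(x, F) = 4*3 = 12)
z(O, H) = -6 + H
t(W, u) = -9*W
w = -112 (w = -76 - 1*36 = -76 - 36 = -112)
o(N) = 216 + 18*N (o(N) = (-9*(-2))*(N + 12) = 18*(12 + N) = 216 + 18*N)
o(w) - E(z(14, -2), 21) = (216 + 18*(-112)) - 1*(-93) = (216 - 2016) + 93 = -1800 + 93 = -1707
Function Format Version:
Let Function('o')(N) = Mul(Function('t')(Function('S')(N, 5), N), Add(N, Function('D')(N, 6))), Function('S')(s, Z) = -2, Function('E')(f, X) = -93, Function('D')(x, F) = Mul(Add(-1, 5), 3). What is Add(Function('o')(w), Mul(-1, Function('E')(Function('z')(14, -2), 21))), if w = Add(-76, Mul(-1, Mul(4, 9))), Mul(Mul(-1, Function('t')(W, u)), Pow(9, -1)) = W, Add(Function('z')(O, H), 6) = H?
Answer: -1707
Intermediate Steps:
Function('D')(x, F) = 12 (Function('D')(x, F) = Mul(4, 3) = 12)
Function('z')(O, H) = Add(-6, H)
Function('t')(W, u) = Mul(-9, W)
w = -112 (w = Add(-76, Mul(-1, 36)) = Add(-76, -36) = -112)
Function('o')(N) = Add(216, Mul(18, N)) (Function('o')(N) = Mul(Mul(-9, -2), Add(N, 12)) = Mul(18, Add(12, N)) = Add(216, Mul(18, N)))
Add(Function('o')(w), Mul(-1, Function('E')(Function('z')(14, -2), 21))) = Add(Add(216, Mul(18, -112)), Mul(-1, -93)) = Add(Add(216, -2016), 93) = Add(-1800, 93) = -1707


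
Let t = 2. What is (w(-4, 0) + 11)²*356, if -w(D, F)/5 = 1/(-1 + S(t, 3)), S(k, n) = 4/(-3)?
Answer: 3013184/49 ≈ 61494.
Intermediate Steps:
S(k, n) = -4/3 (S(k, n) = 4*(-⅓) = -4/3)
w(D, F) = 15/7 (w(D, F) = -5/(-1 - 4/3) = -5/(-7/3) = -5*(-3/7) = 15/7)
(w(-4, 0) + 11)²*356 = (15/7 + 11)²*356 = (92/7)²*356 = (8464/49)*356 = 3013184/49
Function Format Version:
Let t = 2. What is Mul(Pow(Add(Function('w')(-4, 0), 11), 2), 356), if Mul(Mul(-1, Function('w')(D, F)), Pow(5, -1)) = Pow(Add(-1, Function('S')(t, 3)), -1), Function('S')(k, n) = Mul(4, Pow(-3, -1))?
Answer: Rational(3013184, 49) ≈ 61494.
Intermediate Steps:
Function('S')(k, n) = Rational(-4, 3) (Function('S')(k, n) = Mul(4, Rational(-1, 3)) = Rational(-4, 3))
Function('w')(D, F) = Rational(15, 7) (Function('w')(D, F) = Mul(-5, Pow(Add(-1, Rational(-4, 3)), -1)) = Mul(-5, Pow(Rational(-7, 3), -1)) = Mul(-5, Rational(-3, 7)) = Rational(15, 7))
Mul(Pow(Add(Function('w')(-4, 0), 11), 2), 356) = Mul(Pow(Add(Rational(15, 7), 11), 2), 356) = Mul(Pow(Rational(92, 7), 2), 356) = Mul(Rational(8464, 49), 356) = Rational(3013184, 49)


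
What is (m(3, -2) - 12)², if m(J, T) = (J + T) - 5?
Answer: 256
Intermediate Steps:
m(J, T) = -5 + J + T
(m(3, -2) - 12)² = ((-5 + 3 - 2) - 12)² = (-4 - 12)² = (-16)² = 256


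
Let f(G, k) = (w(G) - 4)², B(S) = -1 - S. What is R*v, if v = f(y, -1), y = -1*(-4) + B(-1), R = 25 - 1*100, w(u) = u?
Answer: 0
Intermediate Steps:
R = -75 (R = 25 - 100 = -75)
y = 4 (y = -1*(-4) + (-1 - 1*(-1)) = 4 + (-1 + 1) = 4 + 0 = 4)
f(G, k) = (-4 + G)² (f(G, k) = (G - 4)² = (-4 + G)²)
v = 0 (v = (-4 + 4)² = 0² = 0)
R*v = -75*0 = 0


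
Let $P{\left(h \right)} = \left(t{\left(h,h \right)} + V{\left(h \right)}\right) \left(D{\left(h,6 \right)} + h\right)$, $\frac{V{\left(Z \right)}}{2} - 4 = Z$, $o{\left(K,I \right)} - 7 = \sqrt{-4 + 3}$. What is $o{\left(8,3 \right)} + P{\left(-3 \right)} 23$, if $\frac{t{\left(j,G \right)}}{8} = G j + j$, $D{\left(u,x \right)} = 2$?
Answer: $-1143 + i \approx -1143.0 + 1.0 i$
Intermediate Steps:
$o{\left(K,I \right)} = 7 + i$ ($o{\left(K,I \right)} = 7 + \sqrt{-4 + 3} = 7 + \sqrt{-1} = 7 + i$)
$V{\left(Z \right)} = 8 + 2 Z$
$t{\left(j,G \right)} = 8 j + 8 G j$ ($t{\left(j,G \right)} = 8 \left(G j + j\right) = 8 \left(j + G j\right) = 8 j + 8 G j$)
$P{\left(h \right)} = \left(2 + h\right) \left(8 + 2 h + 8 h \left(1 + h\right)\right)$ ($P{\left(h \right)} = \left(8 h \left(1 + h\right) + \left(8 + 2 h\right)\right) \left(2 + h\right) = \left(8 + 2 h + 8 h \left(1 + h\right)\right) \left(2 + h\right) = \left(2 + h\right) \left(8 + 2 h + 8 h \left(1 + h\right)\right)$)
$o{\left(8,3 \right)} + P{\left(-3 \right)} 23 = \left(7 + i\right) + \left(16 + 8 \left(-3\right)^{3} + 26 \left(-3\right)^{2} + 28 \left(-3\right)\right) 23 = \left(7 + i\right) + \left(16 + 8 \left(-27\right) + 26 \cdot 9 - 84\right) 23 = \left(7 + i\right) + \left(16 - 216 + 234 - 84\right) 23 = \left(7 + i\right) - 1150 = -1143 + i$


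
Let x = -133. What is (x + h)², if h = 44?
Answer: 7921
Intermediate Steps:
(x + h)² = (-133 + 44)² = (-89)² = 7921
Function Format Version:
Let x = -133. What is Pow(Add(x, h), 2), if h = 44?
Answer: 7921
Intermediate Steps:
Pow(Add(x, h), 2) = Pow(Add(-133, 44), 2) = Pow(-89, 2) = 7921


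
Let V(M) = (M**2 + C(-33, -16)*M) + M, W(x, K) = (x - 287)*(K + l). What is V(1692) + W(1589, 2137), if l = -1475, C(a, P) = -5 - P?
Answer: 3745092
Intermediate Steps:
W(x, K) = (-1475 + K)*(-287 + x) (W(x, K) = (x - 287)*(K - 1475) = (-287 + x)*(-1475 + K) = (-1475 + K)*(-287 + x))
V(M) = M**2 + 12*M (V(M) = (M**2 + (-5 - 1*(-16))*M) + M = (M**2 + (-5 + 16)*M) + M = (M**2 + 11*M) + M = M**2 + 12*M)
V(1692) + W(1589, 2137) = 1692*(12 + 1692) + (423325 - 1475*1589 - 287*2137 + 2137*1589) = 1692*1704 + (423325 - 2343775 - 613319 + 3395693) = 2883168 + 861924 = 3745092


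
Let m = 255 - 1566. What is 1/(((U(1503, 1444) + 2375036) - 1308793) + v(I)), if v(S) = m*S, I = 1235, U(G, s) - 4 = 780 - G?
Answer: -1/553561 ≈ -1.8065e-6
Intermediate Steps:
U(G, s) = 784 - G (U(G, s) = 4 + (780 - G) = 784 - G)
m = -1311
v(S) = -1311*S
1/(((U(1503, 1444) + 2375036) - 1308793) + v(I)) = 1/((((784 - 1*1503) + 2375036) - 1308793) - 1311*1235) = 1/((((784 - 1503) + 2375036) - 1308793) - 1619085) = 1/(((-719 + 2375036) - 1308793) - 1619085) = 1/((2374317 - 1308793) - 1619085) = 1/(1065524 - 1619085) = 1/(-553561) = -1/553561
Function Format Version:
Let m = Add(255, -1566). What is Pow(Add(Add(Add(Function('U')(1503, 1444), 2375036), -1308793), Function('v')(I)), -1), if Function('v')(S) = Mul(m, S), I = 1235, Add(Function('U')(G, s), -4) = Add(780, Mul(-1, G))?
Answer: Rational(-1, 553561) ≈ -1.8065e-6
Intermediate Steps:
Function('U')(G, s) = Add(784, Mul(-1, G)) (Function('U')(G, s) = Add(4, Add(780, Mul(-1, G))) = Add(784, Mul(-1, G)))
m = -1311
Function('v')(S) = Mul(-1311, S)
Pow(Add(Add(Add(Function('U')(1503, 1444), 2375036), -1308793), Function('v')(I)), -1) = Pow(Add(Add(Add(Add(784, Mul(-1, 1503)), 2375036), -1308793), Mul(-1311, 1235)), -1) = Pow(Add(Add(Add(Add(784, -1503), 2375036), -1308793), -1619085), -1) = Pow(Add(Add(Add(-719, 2375036), -1308793), -1619085), -1) = Pow(Add(Add(2374317, -1308793), -1619085), -1) = Pow(Add(1065524, -1619085), -1) = Pow(-553561, -1) = Rational(-1, 553561)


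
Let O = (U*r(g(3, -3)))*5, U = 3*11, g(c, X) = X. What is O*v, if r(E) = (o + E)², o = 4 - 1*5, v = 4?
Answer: 10560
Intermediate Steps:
o = -1 (o = 4 - 5 = -1)
r(E) = (-1 + E)²
U = 33
O = 2640 (O = (33*(-1 - 3)²)*5 = (33*(-4)²)*5 = (33*16)*5 = 528*5 = 2640)
O*v = 2640*4 = 10560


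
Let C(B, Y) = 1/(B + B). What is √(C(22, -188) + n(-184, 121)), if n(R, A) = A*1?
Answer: 5*√2343/22 ≈ 11.001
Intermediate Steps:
n(R, A) = A
C(B, Y) = 1/(2*B)
√(C(22, -188) + n(-184, 121)) = √((½)/22 + 121) = √((½)*(1/22) + 121) = √(1/44 + 121) = √(5325/44) = 5*√2343/22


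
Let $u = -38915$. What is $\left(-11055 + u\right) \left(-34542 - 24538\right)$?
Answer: $2952227600$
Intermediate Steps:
$\left(-11055 + u\right) \left(-34542 - 24538\right) = \left(-11055 - 38915\right) \left(-34542 - 24538\right) = \left(-49970\right) \left(-59080\right) = 2952227600$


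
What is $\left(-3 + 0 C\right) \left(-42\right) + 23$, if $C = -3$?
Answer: $149$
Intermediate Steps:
$\left(-3 + 0 C\right) \left(-42\right) + 23 = \left(-3 + 0 \left(-3\right)\right) \left(-42\right) + 23 = \left(-3 + 0\right) \left(-42\right) + 23 = \left(-3\right) \left(-42\right) + 23 = 126 + 23 = 149$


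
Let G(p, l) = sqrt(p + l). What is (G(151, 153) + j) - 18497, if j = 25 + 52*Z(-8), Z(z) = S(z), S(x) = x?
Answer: -18888 + 4*sqrt(19) ≈ -18871.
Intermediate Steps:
G(p, l) = sqrt(l + p)
Z(z) = z
j = -391 (j = 25 + 52*(-8) = 25 - 416 = -391)
(G(151, 153) + j) - 18497 = (sqrt(153 + 151) - 391) - 18497 = (sqrt(304) - 391) - 18497 = (4*sqrt(19) - 391) - 18497 = (-391 + 4*sqrt(19)) - 18497 = -18888 + 4*sqrt(19)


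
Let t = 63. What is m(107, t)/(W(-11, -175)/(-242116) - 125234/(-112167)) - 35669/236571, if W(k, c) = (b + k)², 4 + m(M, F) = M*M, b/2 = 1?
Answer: 73529144231829701567/7170956621363307 ≈ 10254.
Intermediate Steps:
b = 2 (b = 2*1 = 2)
m(M, F) = -4 + M² (m(M, F) = -4 + M*M = -4 + M²)
W(k, c) = (2 + k)²
m(107, t)/(W(-11, -175)/(-242116) - 125234/(-112167)) - 35669/236571 = (-4 + 107²)/((2 - 11)²/(-242116) - 125234/(-112167)) - 35669/236571 = (-4 + 11449)/((-9)²*(-1/242116) - 125234*(-1/112167)) - 35669*1/236571 = 11445/(81*(-1/242116) + 125234/112167) - 35669/236571 = 11445/(-81/242116 + 125234/112167) - 35669/236571 = 11445/(30312069617/27157425372) - 35669/236571 = 11445*(27157425372/30312069617) - 35669/236571 = 310816733382540/30312069617 - 35669/236571 = 73529144231829701567/7170956621363307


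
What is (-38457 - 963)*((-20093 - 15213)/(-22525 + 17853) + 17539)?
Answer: -5533482195/8 ≈ -6.9169e+8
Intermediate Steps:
(-38457 - 963)*((-20093 - 15213)/(-22525 + 17853) + 17539) = -39420*(-35306/(-4672) + 17539) = -39420*(-35306*(-1/4672) + 17539) = -39420*(17653/2336 + 17539) = -39420*40988757/2336 = -5533482195/8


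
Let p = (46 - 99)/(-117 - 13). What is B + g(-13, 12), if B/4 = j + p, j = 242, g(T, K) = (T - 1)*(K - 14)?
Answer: 64846/65 ≈ 997.63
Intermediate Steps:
g(T, K) = (-1 + T)*(-14 + K)
p = 53/130 (p = -53/(-130) = -53*(-1/130) = 53/130 ≈ 0.40769)
B = 63026/65 (B = 4*(242 + 53/130) = 4*(31513/130) = 63026/65 ≈ 969.63)
B + g(-13, 12) = 63026/65 + (14 - 1*12 - 14*(-13) + 12*(-13)) = 63026/65 + (14 - 12 + 182 - 156) = 63026/65 + 28 = 64846/65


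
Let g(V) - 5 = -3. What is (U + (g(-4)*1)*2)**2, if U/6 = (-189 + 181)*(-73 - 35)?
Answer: 26915344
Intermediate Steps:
g(V) = 2 (g(V) = 5 - 3 = 2)
U = 5184 (U = 6*((-189 + 181)*(-73 - 35)) = 6*(-8*(-108)) = 6*864 = 5184)
(U + (g(-4)*1)*2)**2 = (5184 + (2*1)*2)**2 = (5184 + 2*2)**2 = (5184 + 4)**2 = 5188**2 = 26915344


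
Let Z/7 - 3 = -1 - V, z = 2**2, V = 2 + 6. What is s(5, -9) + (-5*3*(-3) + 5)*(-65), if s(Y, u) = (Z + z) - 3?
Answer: -3291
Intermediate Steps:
V = 8
z = 4
Z = -42 (Z = 21 + 7*(-1 - 1*8) = 21 + 7*(-1 - 8) = 21 + 7*(-9) = 21 - 63 = -42)
s(Y, u) = -41 (s(Y, u) = (-42 + 4) - 3 = -38 - 3 = -41)
s(5, -9) + (-5*3*(-3) + 5)*(-65) = -41 + (-5*3*(-3) + 5)*(-65) = -41 + (-15*(-3) + 5)*(-65) = -41 + (45 + 5)*(-65) = -41 + 50*(-65) = -41 - 3250 = -3291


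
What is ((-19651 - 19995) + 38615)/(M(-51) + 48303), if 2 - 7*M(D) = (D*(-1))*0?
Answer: -7217/338123 ≈ -0.021344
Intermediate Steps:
M(D) = 2/7 (M(D) = 2/7 - D*(-1)*0/7 = 2/7 - (-D)*0/7 = 2/7 - ⅐*0 = 2/7 + 0 = 2/7)
((-19651 - 19995) + 38615)/(M(-51) + 48303) = ((-19651 - 19995) + 38615)/(2/7 + 48303) = (-39646 + 38615)/(338123/7) = -1031*7/338123 = -7217/338123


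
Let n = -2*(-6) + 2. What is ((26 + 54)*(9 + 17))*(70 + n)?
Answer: 174720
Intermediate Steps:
n = 14 (n = 12 + 2 = 14)
((26 + 54)*(9 + 17))*(70 + n) = ((26 + 54)*(9 + 17))*(70 + 14) = (80*26)*84 = 2080*84 = 174720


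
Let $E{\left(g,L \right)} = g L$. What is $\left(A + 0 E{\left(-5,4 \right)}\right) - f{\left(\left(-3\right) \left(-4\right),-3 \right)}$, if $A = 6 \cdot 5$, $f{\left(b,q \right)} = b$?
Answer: $18$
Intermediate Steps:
$E{\left(g,L \right)} = L g$
$A = 30$
$\left(A + 0 E{\left(-5,4 \right)}\right) - f{\left(\left(-3\right) \left(-4\right),-3 \right)} = \left(30 + 0 \cdot 4 \left(-5\right)\right) - \left(-3\right) \left(-4\right) = \left(30 + 0 \left(-20\right)\right) - 12 = \left(30 + 0\right) - 12 = 30 - 12 = 18$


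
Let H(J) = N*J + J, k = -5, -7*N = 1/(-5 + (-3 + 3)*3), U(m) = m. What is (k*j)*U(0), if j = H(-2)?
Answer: 0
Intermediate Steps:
N = 1/35 (N = -1/(7*(-5 + (-3 + 3)*3)) = -1/(7*(-5 + 0*3)) = -1/(7*(-5 + 0)) = -1/7/(-5) = -1/7*(-1/5) = 1/35 ≈ 0.028571)
H(J) = 36*J/35 (H(J) = J/35 + J = 36*J/35)
j = -72/35 (j = (36/35)*(-2) = -72/35 ≈ -2.0571)
(k*j)*U(0) = -5*(-72/35)*0 = (72/7)*0 = 0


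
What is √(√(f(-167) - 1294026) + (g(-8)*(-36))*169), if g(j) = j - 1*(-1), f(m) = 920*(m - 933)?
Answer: √(42588 + I*√2306026) ≈ 206.4 + 3.679*I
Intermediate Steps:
f(m) = -858360 + 920*m (f(m) = 920*(-933 + m) = -858360 + 920*m)
g(j) = 1 + j (g(j) = j + 1 = 1 + j)
√(√(f(-167) - 1294026) + (g(-8)*(-36))*169) = √(√((-858360 + 920*(-167)) - 1294026) + ((1 - 8)*(-36))*169) = √(√((-858360 - 153640) - 1294026) - 7*(-36)*169) = √(√(-1012000 - 1294026) + 252*169) = √(√(-2306026) + 42588) = √(I*√2306026 + 42588) = √(42588 + I*√2306026)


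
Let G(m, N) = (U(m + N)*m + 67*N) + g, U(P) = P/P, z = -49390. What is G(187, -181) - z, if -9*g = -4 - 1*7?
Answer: 337061/9 ≈ 37451.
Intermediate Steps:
g = 11/9 (g = -(-4 - 1*7)/9 = -(-4 - 7)/9 = -⅑*(-11) = 11/9 ≈ 1.2222)
U(P) = 1
G(m, N) = 11/9 + m + 67*N (G(m, N) = (1*m + 67*N) + 11/9 = (m + 67*N) + 11/9 = 11/9 + m + 67*N)
G(187, -181) - z = (11/9 + 187 + 67*(-181)) - 1*(-49390) = (11/9 + 187 - 12127) + 49390 = -107449/9 + 49390 = 337061/9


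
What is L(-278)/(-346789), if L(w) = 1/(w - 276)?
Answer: 1/192121106 ≈ 5.2051e-9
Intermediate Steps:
L(w) = 1/(-276 + w)
L(-278)/(-346789) = 1/(-276 - 278*(-346789)) = -1/346789/(-554) = -1/554*(-1/346789) = 1/192121106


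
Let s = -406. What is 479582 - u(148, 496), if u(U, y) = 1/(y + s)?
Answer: 43162379/90 ≈ 4.7958e+5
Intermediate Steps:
u(U, y) = 1/(-406 + y) (u(U, y) = 1/(y - 406) = 1/(-406 + y))
479582 - u(148, 496) = 479582 - 1/(-406 + 496) = 479582 - 1/90 = 43162379/90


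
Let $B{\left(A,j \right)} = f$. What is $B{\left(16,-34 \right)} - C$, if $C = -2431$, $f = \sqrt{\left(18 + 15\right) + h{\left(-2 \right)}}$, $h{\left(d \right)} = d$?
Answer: $2431 + \sqrt{31} \approx 2436.6$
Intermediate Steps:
$f = \sqrt{31}$ ($f = \sqrt{\left(18 + 15\right) - 2} = \sqrt{33 - 2} = \sqrt{31} \approx 5.5678$)
$B{\left(A,j \right)} = \sqrt{31}$
$B{\left(16,-34 \right)} - C = \sqrt{31} - -2431 = \sqrt{31} + 2431 = 2431 + \sqrt{31}$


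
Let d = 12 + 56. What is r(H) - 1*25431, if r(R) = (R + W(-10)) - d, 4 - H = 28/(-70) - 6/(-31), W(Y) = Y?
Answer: -3953243/155 ≈ -25505.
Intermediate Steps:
d = 68
H = 652/155 (H = 4 - (28/(-70) - 6/(-31)) = 4 - (28*(-1/70) - 6*(-1/31)) = 4 - (-⅖ + 6/31) = 4 - 1*(-32/155) = 4 + 32/155 = 652/155 ≈ 4.2065)
r(R) = -78 + R (r(R) = (R - 10) - 1*68 = (-10 + R) - 68 = -78 + R)
r(H) - 1*25431 = (-78 + 652/155) - 1*25431 = -11438/155 - 25431 = -3953243/155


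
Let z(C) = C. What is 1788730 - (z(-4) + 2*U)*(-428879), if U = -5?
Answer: -4215576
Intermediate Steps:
1788730 - (z(-4) + 2*U)*(-428879) = 1788730 - (-4 + 2*(-5))*(-428879) = 1788730 - (-4 - 10)*(-428879) = 1788730 - (-14)*(-428879) = 1788730 - 1*6004306 = 1788730 - 6004306 = -4215576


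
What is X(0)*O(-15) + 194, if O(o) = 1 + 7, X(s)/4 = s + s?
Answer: 194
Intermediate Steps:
X(s) = 8*s (X(s) = 4*(s + s) = 4*(2*s) = 8*s)
O(o) = 8
X(0)*O(-15) + 194 = (8*0)*8 + 194 = 0*8 + 194 = 0 + 194 = 194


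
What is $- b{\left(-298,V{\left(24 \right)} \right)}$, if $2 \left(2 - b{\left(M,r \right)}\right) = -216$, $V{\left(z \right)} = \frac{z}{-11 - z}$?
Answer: $-110$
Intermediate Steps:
$b{\left(M,r \right)} = 110$ ($b{\left(M,r \right)} = 2 - -108 = 2 + 108 = 110$)
$- b{\left(-298,V{\left(24 \right)} \right)} = \left(-1\right) 110 = -110$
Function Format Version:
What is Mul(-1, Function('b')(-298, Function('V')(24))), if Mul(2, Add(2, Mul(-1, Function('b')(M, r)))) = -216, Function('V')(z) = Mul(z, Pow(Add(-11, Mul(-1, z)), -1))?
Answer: -110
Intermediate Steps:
Function('b')(M, r) = 110 (Function('b')(M, r) = Add(2, Mul(Rational(-1, 2), -216)) = Add(2, 108) = 110)
Mul(-1, Function('b')(-298, Function('V')(24))) = Mul(-1, 110) = -110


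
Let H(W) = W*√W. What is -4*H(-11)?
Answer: 44*I*√11 ≈ 145.93*I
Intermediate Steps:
H(W) = W^(3/2)
-4*H(-11) = -(-44)*I*√11 = 44*I*√11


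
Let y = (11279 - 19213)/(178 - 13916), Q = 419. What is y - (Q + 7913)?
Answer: -57228541/6869 ≈ -8331.4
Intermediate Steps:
y = 3967/6869 (y = -7934/(-13738) = -7934*(-1/13738) = 3967/6869 ≈ 0.57752)
y - (Q + 7913) = 3967/6869 - (419 + 7913) = 3967/6869 - 1*8332 = 3967/6869 - 8332 = -57228541/6869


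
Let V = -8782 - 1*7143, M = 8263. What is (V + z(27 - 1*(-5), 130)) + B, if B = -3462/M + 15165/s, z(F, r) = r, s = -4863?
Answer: -211610713152/13394323 ≈ -15799.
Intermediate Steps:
B = -47381367/13394323 (B = -3462/8263 + 15165/(-4863) = -3462*1/8263 + 15165*(-1/4863) = -3462/8263 - 5055/1621 = -47381367/13394323 ≈ -3.5374)
V = -15925 (V = -8782 - 7143 = -15925)
(V + z(27 - 1*(-5), 130)) + B = (-15925 + 130) - 47381367/13394323 = -15795 - 47381367/13394323 = -211610713152/13394323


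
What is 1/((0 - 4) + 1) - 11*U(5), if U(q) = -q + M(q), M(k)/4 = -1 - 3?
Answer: 692/3 ≈ 230.67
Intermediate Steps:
M(k) = -16 (M(k) = 4*(-1 - 3) = 4*(-4) = -16)
U(q) = -16 - q (U(q) = -q - 16 = -16 - q)
1/((0 - 4) + 1) - 11*U(5) = 1/((0 - 4) + 1) - 11*(-16 - 1*5) = 1/(-4 + 1) - 11*(-16 - 5) = 1/(-3) - 11*(-21) = -1/3 + 231 = 692/3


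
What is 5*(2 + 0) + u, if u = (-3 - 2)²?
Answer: 35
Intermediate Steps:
u = 25 (u = (-5)² = 25)
5*(2 + 0) + u = 5*(2 + 0) + 25 = 5*2 + 25 = 10 + 25 = 35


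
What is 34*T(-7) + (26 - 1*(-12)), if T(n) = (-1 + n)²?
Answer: 2214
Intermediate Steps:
34*T(-7) + (26 - 1*(-12)) = 34*(-1 - 7)² + (26 - 1*(-12)) = 34*(-8)² + (26 + 12) = 34*64 + 38 = 2176 + 38 = 2214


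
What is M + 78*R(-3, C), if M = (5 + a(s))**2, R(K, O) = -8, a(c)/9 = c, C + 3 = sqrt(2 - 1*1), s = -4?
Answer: 337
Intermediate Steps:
C = -2 (C = -3 + sqrt(2 - 1*1) = -3 + sqrt(2 - 1) = -3 + sqrt(1) = -3 + 1 = -2)
a(c) = 9*c
M = 961 (M = (5 + 9*(-4))**2 = (5 - 36)**2 = (-31)**2 = 961)
M + 78*R(-3, C) = 961 + 78*(-8) = 961 - 624 = 337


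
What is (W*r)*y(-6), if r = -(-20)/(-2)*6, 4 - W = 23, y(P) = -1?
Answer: -1140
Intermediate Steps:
W = -19 (W = 4 - 1*23 = 4 - 23 = -19)
r = -60 (r = -(-20)*(-1)/2*6 = -5*2*6 = -10*6 = -60)
(W*r)*y(-6) = -19*(-60)*(-1) = 1140*(-1) = -1140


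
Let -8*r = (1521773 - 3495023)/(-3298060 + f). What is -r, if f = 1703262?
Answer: 986625/6379192 ≈ 0.15466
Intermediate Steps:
r = -986625/6379192 (r = -(1521773 - 3495023)/(8*(-3298060 + 1703262)) = -(-986625)/(4*(-1594798)) = -(-986625)*(-1)/(4*1594798) = -⅛*986625/797399 = -986625/6379192 ≈ -0.15466)
-r = -1*(-986625/6379192) = 986625/6379192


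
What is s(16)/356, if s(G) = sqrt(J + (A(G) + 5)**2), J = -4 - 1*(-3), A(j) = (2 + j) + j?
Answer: sqrt(95)/89 ≈ 0.10951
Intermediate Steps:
A(j) = 2 + 2*j
J = -1 (J = -4 + 3 = -1)
s(G) = sqrt(-1 + (7 + 2*G)**2) (s(G) = sqrt(-1 + ((2 + 2*G) + 5)**2) = sqrt(-1 + (7 + 2*G)**2))
s(16)/356 = sqrt(-1 + (7 + 2*16)**2)/356 = sqrt(-1 + (7 + 32)**2)*(1/356) = sqrt(-1 + 39**2)*(1/356) = sqrt(-1 + 1521)*(1/356) = sqrt(1520)*(1/356) = (4*sqrt(95))*(1/356) = sqrt(95)/89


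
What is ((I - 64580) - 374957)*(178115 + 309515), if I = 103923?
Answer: -163655454820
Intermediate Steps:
((I - 64580) - 374957)*(178115 + 309515) = ((103923 - 64580) - 374957)*(178115 + 309515) = (39343 - 374957)*487630 = -335614*487630 = -163655454820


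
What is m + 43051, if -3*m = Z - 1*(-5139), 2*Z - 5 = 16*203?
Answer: 244775/6 ≈ 40796.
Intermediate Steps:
Z = 3253/2 (Z = 5/2 + (16*203)/2 = 5/2 + (½)*3248 = 5/2 + 1624 = 3253/2 ≈ 1626.5)
m = -13531/6 (m = -(3253/2 - 1*(-5139))/3 = -(3253/2 + 5139)/3 = -⅓*13531/2 = -13531/6 ≈ -2255.2)
m + 43051 = -13531/6 + 43051 = 244775/6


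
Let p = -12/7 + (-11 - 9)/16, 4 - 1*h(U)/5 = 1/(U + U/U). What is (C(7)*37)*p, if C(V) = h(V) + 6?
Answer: -89059/32 ≈ -2783.1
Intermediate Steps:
h(U) = 20 - 5/(1 + U) (h(U) = 20 - 5/(U + U/U) = 20 - 5/(U + 1) = 20 - 5/(1 + U))
p = -83/28 (p = -12*⅐ - 20*1/16 = -12/7 - 5/4 = -83/28 ≈ -2.9643)
C(V) = 6 + 5*(3 + 4*V)/(1 + V) (C(V) = 5*(3 + 4*V)/(1 + V) + 6 = 6 + 5*(3 + 4*V)/(1 + V))
(C(7)*37)*p = (((21 + 26*7)/(1 + 7))*37)*(-83/28) = (((21 + 182)/8)*37)*(-83/28) = (((⅛)*203)*37)*(-83/28) = ((203/8)*37)*(-83/28) = (7511/8)*(-83/28) = -89059/32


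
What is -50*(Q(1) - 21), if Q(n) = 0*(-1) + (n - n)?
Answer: 1050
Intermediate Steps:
Q(n) = 0 (Q(n) = 0 + 0 = 0)
-50*(Q(1) - 21) = -50*(0 - 21) = -50*(-21) = 1050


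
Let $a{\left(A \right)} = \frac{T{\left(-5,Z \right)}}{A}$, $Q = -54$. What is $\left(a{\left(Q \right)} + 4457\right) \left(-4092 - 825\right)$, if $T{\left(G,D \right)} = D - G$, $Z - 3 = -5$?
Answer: $- \frac{131488775}{6} \approx -2.1915 \cdot 10^{7}$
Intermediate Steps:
$Z = -2$ ($Z = 3 - 5 = -2$)
$a{\left(A \right)} = \frac{3}{A}$ ($a{\left(A \right)} = \frac{-2 - -5}{A} = \frac{-2 + 5}{A} = \frac{3}{A}$)
$\left(a{\left(Q \right)} + 4457\right) \left(-4092 - 825\right) = \left(\frac{3}{-54} + 4457\right) \left(-4092 - 825\right) = \left(3 \left(- \frac{1}{54}\right) + 4457\right) \left(-4917\right) = \left(- \frac{1}{18} + 4457\right) \left(-4917\right) = \frac{80225}{18} \left(-4917\right) = - \frac{131488775}{6}$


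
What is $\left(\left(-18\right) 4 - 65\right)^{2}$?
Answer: $18769$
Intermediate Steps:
$\left(\left(-18\right) 4 - 65\right)^{2} = \left(-72 - 65\right)^{2} = \left(-137\right)^{2} = 18769$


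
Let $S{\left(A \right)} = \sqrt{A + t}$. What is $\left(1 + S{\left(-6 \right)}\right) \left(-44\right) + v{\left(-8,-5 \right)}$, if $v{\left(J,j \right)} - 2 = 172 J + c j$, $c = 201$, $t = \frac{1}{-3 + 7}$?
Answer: $-2423 - 22 i \sqrt{23} \approx -2423.0 - 105.51 i$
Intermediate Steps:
$t = \frac{1}{4} \approx 0.25$
$S{\left(A \right)} = \sqrt{\frac{1}{4} + A}$ ($S{\left(A \right)} = \sqrt{A + \frac{1}{4}} = \sqrt{\frac{1}{4} + A}$)
$v{\left(J,j \right)} = 2 + 172 J + 201 j$ ($v{\left(J,j \right)} = 2 + \left(172 J + 201 j\right) = 2 + 172 J + 201 j$)
$\left(1 + S{\left(-6 \right)}\right) \left(-44\right) + v{\left(-8,-5 \right)} = \left(1 + \frac{\sqrt{1 + 4 \left(-6\right)}}{2}\right) \left(-44\right) + \left(2 + 172 \left(-8\right) + 201 \left(-5\right)\right) = \left(1 + \frac{\sqrt{1 - 24}}{2}\right) \left(-44\right) - 2379 = \left(1 + \frac{\sqrt{-23}}{2}\right) \left(-44\right) - 2379 = \left(1 + \frac{i \sqrt{23}}{2}\right) \left(-44\right) - 2379 = \left(-44 - 22 i \sqrt{23}\right) - 2379 = -2423 - 22 i \sqrt{23}$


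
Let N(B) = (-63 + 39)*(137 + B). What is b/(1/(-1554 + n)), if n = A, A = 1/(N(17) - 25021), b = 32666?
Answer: -1457760069854/28717 ≈ -5.0763e+7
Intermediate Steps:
N(B) = -3288 - 24*B (N(B) = -24*(137 + B) = -3288 - 24*B)
A = -1/28717 (A = 1/((-3288 - 24*17) - 25021) = 1/((-3288 - 408) - 25021) = 1/(-3696 - 25021) = 1/(-28717) = -1/28717 ≈ -3.4823e-5)
n = -1/28717 ≈ -3.4823e-5
b/(1/(-1554 + n)) = 32666/(1/(-1554 - 1/28717)) = 32666/(1/(-44626219/28717)) = 32666/(-28717/44626219) = 32666*(-44626219/28717) = -1457760069854/28717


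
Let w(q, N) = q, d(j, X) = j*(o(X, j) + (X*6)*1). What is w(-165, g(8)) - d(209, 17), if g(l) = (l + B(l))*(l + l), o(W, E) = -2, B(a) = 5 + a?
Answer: -21065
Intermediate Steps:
g(l) = 2*l*(5 + 2*l) (g(l) = (l + (5 + l))*(l + l) = (5 + 2*l)*(2*l) = 2*l*(5 + 2*l))
d(j, X) = j*(-2 + 6*X) (d(j, X) = j*(-2 + (X*6)*1) = j*(-2 + (6*X)*1) = j*(-2 + 6*X))
w(-165, g(8)) - d(209, 17) = -165 - 2*209*(-1 + 3*17) = -165 - 2*209*(-1 + 51) = -165 - 2*209*50 = -165 - 1*20900 = -165 - 20900 = -21065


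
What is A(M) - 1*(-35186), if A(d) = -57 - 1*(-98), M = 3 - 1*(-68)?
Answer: 35227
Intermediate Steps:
M = 71 (M = 3 + 68 = 71)
A(d) = 41 (A(d) = -57 + 98 = 41)
A(M) - 1*(-35186) = 41 - 1*(-35186) = 41 + 35186 = 35227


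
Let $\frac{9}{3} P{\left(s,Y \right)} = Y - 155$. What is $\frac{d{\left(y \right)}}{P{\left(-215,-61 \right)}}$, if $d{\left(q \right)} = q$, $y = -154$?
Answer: $\frac{77}{36} \approx 2.1389$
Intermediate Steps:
$P{\left(s,Y \right)} = - \frac{155}{3} + \frac{Y}{3}$ ($P{\left(s,Y \right)} = \frac{Y - 155}{3} = \frac{-155 + Y}{3} = - \frac{155}{3} + \frac{Y}{3}$)
$\frac{d{\left(y \right)}}{P{\left(-215,-61 \right)}} = - \frac{154}{- \frac{155}{3} + \frac{1}{3} \left(-61\right)} = - \frac{154}{- \frac{155}{3} - \frac{61}{3}} = - \frac{154}{-72} = \left(-154\right) \left(- \frac{1}{72}\right) = \frac{77}{36}$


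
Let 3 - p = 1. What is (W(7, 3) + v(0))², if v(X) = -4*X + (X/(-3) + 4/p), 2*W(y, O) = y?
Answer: 121/4 ≈ 30.250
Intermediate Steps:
p = 2 (p = 3 - 1*1 = 3 - 1 = 2)
W(y, O) = y/2
v(X) = 2 - 13*X/3 (v(X) = -4*X + (X/(-3) + 4/2) = -4*X + (X*(-⅓) + 4*(½)) = -4*X + (-X/3 + 2) = -4*X + (2 - X/3) = 2 - 13*X/3)
(W(7, 3) + v(0))² = ((½)*7 + (2 - 13/3*0))² = (7/2 + (2 + 0))² = (7/2 + 2)² = (11/2)² = 121/4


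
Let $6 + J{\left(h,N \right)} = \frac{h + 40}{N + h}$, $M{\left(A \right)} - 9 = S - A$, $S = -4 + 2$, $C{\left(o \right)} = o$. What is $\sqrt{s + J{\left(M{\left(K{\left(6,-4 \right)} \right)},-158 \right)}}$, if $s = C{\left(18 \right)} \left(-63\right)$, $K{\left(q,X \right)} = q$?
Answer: $\frac{i \sqrt{28106297}}{157} \approx 33.768 i$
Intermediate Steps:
$S = -2$
$M{\left(A \right)} = 7 - A$ ($M{\left(A \right)} = 9 - \left(2 + A\right) = 7 - A$)
$J{\left(h,N \right)} = -6 + \frac{40 + h}{N + h}$ ($J{\left(h,N \right)} = -6 + \frac{h + 40}{N + h} = -6 + \frac{40 + h}{N + h}$)
$s = -1134$ ($s = 18 \left(-63\right) = -1134$)
$\sqrt{s + J{\left(M{\left(K{\left(6,-4 \right)} \right)},-158 \right)}} = \sqrt{-1134 + \frac{40 - -948 - 5 \left(7 - 6\right)}{-158 + \left(7 - 6\right)}} = \sqrt{-1134 + \frac{40 + 948 - 5 \left(7 - 6\right)}{-158 + \left(7 - 6\right)}} = \sqrt{-1134 + \frac{40 + 948 - 5}{-158 + 1}} = \sqrt{-1134 + \frac{40 + 948 - 5}{-157}} = \sqrt{-1134 - \frac{983}{157}} = \sqrt{- \frac{179021}{157}} = \frac{i \sqrt{28106297}}{157}$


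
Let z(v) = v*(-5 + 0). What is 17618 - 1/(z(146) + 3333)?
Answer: 45859653/2603 ≈ 17618.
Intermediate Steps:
z(v) = -5*v (z(v) = v*(-5) = -5*v)
17618 - 1/(z(146) + 3333) = 17618 - 1/(-5*146 + 3333) = 17618 - 1/(-730 + 3333) = 17618 - 1/2603 = 45859653/2603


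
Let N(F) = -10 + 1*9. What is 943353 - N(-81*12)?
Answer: 943354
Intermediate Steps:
N(F) = -1 (N(F) = -10 + 9 = -1)
943353 - N(-81*12) = 943353 - 1*(-1) = 943353 + 1 = 943354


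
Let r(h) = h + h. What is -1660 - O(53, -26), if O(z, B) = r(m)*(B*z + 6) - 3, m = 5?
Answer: 12063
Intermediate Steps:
r(h) = 2*h
O(z, B) = 57 + 10*B*z (O(z, B) = (2*5)*(B*z + 6) - 3 = 10*(6 + B*z) - 3 = (60 + 10*B*z) - 3 = 57 + 10*B*z)
-1660 - O(53, -26) = -1660 - (57 + 10*(-26)*53) = -1660 - (57 - 13780) = -1660 - 1*(-13723) = -1660 + 13723 = 12063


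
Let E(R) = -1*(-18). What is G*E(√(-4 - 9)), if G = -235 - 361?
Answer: -10728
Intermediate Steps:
E(R) = 18
G = -596
G*E(√(-4 - 9)) = -596*18 = -10728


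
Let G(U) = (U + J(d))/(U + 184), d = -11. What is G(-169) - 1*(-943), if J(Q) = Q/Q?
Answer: 4659/5 ≈ 931.80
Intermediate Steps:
J(Q) = 1
G(U) = (1 + U)/(184 + U) (G(U) = (U + 1)/(U + 184) = (1 + U)/(184 + U))
G(-169) - 1*(-943) = (1 - 169)/(184 - 169) - 1*(-943) = -168/15 + 943 = (1/15)*(-168) + 943 = -56/5 + 943 = 4659/5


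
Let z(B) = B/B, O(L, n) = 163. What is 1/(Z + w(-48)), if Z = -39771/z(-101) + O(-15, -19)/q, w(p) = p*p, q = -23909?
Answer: -23909/895798666 ≈ -2.6690e-5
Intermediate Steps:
z(B) = 1
w(p) = p²
Z = -950885002/23909 (Z = -39771/1 + 163/(-23909) = -39771*1 + 163*(-1/23909) = -39771 - 163/23909 = -950885002/23909 ≈ -39771.)
1/(Z + w(-48)) = 1/(-950885002/23909 + (-48)²) = 1/(-950885002/23909 + 2304) = 1/(-895798666/23909) = -23909/895798666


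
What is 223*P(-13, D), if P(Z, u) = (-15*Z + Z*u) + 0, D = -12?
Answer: 78273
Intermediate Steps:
P(Z, u) = -15*Z + Z*u
223*P(-13, D) = 223*(-13*(-15 - 12)) = 223*(-13*(-27)) = 223*351 = 78273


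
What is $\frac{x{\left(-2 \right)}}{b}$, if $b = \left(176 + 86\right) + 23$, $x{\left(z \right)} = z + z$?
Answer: $- \frac{4}{285} \approx -0.014035$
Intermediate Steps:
$x{\left(z \right)} = 2 z$
$b = 285$ ($b = 262 + 23 = 285$)
$\frac{x{\left(-2 \right)}}{b} = \frac{2 \left(-2\right)}{285} = \left(-4\right) \frac{1}{285} = - \frac{4}{285}$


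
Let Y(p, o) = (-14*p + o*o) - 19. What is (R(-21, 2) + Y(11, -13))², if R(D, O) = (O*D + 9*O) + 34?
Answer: 36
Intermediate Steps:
R(D, O) = 34 + 9*O + D*O (R(D, O) = (D*O + 9*O) + 34 = (9*O + D*O) + 34 = 34 + 9*O + D*O)
Y(p, o) = -19 + o² - 14*p (Y(p, o) = (-14*p + o²) - 19 = (o² - 14*p) - 19 = -19 + o² - 14*p)
(R(-21, 2) + Y(11, -13))² = ((34 + 9*2 - 21*2) + (-19 + (-13)² - 14*11))² = ((34 + 18 - 42) + (-19 + 169 - 154))² = (10 - 4)² = 6² = 36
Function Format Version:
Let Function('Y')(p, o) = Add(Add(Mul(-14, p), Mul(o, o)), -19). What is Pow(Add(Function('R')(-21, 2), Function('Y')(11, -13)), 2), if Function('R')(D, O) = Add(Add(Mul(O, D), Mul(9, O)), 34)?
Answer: 36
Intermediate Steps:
Function('R')(D, O) = Add(34, Mul(9, O), Mul(D, O)) (Function('R')(D, O) = Add(Add(Mul(D, O), Mul(9, O)), 34) = Add(Add(Mul(9, O), Mul(D, O)), 34) = Add(34, Mul(9, O), Mul(D, O)))
Function('Y')(p, o) = Add(-19, Pow(o, 2), Mul(-14, p)) (Function('Y')(p, o) = Add(Add(Mul(-14, p), Pow(o, 2)), -19) = Add(Add(Pow(o, 2), Mul(-14, p)), -19) = Add(-19, Pow(o, 2), Mul(-14, p)))
Pow(Add(Function('R')(-21, 2), Function('Y')(11, -13)), 2) = Pow(Add(Add(34, Mul(9, 2), Mul(-21, 2)), Add(-19, Pow(-13, 2), Mul(-14, 11))), 2) = Pow(Add(Add(34, 18, -42), Add(-19, 169, -154)), 2) = Pow(Add(10, -4), 2) = Pow(6, 2) = 36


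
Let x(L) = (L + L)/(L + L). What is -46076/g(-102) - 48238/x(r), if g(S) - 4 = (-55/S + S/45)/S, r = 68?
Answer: -12476734238/208961 ≈ -59708.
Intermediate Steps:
x(L) = 1 (x(L) = (2*L)/((2*L)) = (2*L)*(1/(2*L)) = 1)
g(S) = 4 + (-55/S + S/45)/S
-46076/g(-102) - 48238/x(r) = -46076/(181/45 - 55/(-102)²) - 48238/1 = -46076/(181/45 - 55*1/10404) - 48238*1 = -46076/(181/45 - 55/10404) - 48238 = -46076/208961/52020 - 48238 = -46076*52020/208961 - 48238 = -2396873520/208961 - 48238 = -12476734238/208961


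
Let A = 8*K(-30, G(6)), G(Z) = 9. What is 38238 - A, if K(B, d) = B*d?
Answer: 40398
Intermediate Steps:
A = -2160 (A = 8*(-30*9) = 8*(-270) = -2160)
38238 - A = 38238 - 1*(-2160) = 38238 + 2160 = 40398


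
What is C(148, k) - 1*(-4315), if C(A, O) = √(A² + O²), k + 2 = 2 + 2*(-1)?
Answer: 4315 + 2*√5477 ≈ 4463.0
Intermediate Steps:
k = -2 (k = -2 + (2 + 2*(-1)) = -2 + (2 - 2) = -2 + 0 = -2)
C(148, k) - 1*(-4315) = √(148² + (-2)²) - 1*(-4315) = √(21904 + 4) + 4315 = √21908 + 4315 = 2*√5477 + 4315 = 4315 + 2*√5477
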